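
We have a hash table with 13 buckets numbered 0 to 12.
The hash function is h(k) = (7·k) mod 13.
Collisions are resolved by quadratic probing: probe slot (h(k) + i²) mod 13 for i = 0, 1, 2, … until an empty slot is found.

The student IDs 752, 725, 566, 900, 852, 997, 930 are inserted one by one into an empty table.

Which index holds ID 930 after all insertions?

1

752: h=12 → slot 12
725: h=5 → slot 5
566: h=10 → slot 10
900: h=8 → slot 8
852: h=10, probe 10,11 → slot 11
997: h=11, probe 11,12,2 → slot 2
930: h=10, probe 10,11,1 → slot 1
Table: [., 930, 997, ., ., 725, ., ., 900, ., 566, 852, 752]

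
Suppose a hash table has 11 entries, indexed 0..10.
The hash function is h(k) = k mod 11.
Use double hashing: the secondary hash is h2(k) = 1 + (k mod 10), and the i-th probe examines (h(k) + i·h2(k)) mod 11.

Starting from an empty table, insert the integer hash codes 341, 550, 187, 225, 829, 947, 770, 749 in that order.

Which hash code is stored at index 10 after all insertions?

749

341 hashes to 0; slot 0 is free -> place at 0.
550 hashes to 0, h2=1; 0 taken -> place at 1.
187 hashes to 0, h2=8; 0 taken -> place at 8.
225 hashes to 5; slot 5 is free -> place at 5.
829 hashes to 4; slot 4 is free -> place at 4.
947 hashes to 1, h2=8; 1 taken -> place at 9.
770 hashes to 0, h2=1; 0,1 taken -> place at 2.
749 hashes to 1, h2=10; 1,0 taken -> place at 10.
Table: [341, 550, 770, _, 829, 225, _, _, 187, 947, 749]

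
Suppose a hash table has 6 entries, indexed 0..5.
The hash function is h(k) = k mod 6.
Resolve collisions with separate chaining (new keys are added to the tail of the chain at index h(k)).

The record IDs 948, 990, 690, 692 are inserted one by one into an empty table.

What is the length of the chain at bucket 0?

3

Insert 948: h=0, bucket 0 empty -> new chain.
Insert 990: h=0, bucket 0 nonempty -> append to chain.
Insert 690: h=0, bucket 0 nonempty -> append to chain.
Insert 692: h=2, bucket 2 empty -> new chain.
Final buckets:
0: 948 -> 990 -> 690
1: —
2: 692
3: —
4: —
5: —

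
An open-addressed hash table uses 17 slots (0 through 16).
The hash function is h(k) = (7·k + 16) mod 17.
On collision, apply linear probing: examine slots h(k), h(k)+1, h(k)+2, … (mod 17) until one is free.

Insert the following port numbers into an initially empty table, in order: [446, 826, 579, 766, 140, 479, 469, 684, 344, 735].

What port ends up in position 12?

684

446 hashes to 10; slot 10 is free → place at 10.
826 hashes to 1; slot 1 is free → place at 1.
579 hashes to 6; slot 6 is free → place at 6.
766 hashes to 6; 6 taken → place at 7.
140 hashes to 10; 10 taken → place at 11.
479 hashes to 3; slot 3 is free → place at 3.
469 hashes to 1; 1 taken → place at 2.
684 hashes to 10; 10,11 taken → place at 12.
344 hashes to 10; 10,11,12 taken → place at 13.
735 hashes to 10; 10,11,12,13 taken → place at 14.
Table: [., 826, 469, 479, ., ., 579, 766, ., ., 446, 140, 684, 344, 735, ., .]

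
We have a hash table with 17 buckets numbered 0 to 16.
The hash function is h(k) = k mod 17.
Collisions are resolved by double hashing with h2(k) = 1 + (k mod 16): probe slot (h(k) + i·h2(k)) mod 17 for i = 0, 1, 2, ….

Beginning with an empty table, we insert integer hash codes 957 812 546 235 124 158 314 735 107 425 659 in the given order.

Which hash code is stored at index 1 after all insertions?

124

957: h=5 => slot 5
812: h=13 => slot 13
546: h=2 => slot 2
235: h=14 => slot 14
124: h=5, h2=13, probe 5,1 => slot 1
158: h=5, h2=15, probe 5,3 => slot 3
314: h=8 => slot 8
735: h=4 => slot 4
107: h=5, h2=12, probe 5,0 => slot 0
425: h=0, h2=10, probe 0,10 => slot 10
659: h=13, h2=4, probe 13,0,4,8,12 => slot 12
Table: [107, 124, 546, 158, 735, 957, _, _, 314, _, 425, _, 659, 812, 235, _, _]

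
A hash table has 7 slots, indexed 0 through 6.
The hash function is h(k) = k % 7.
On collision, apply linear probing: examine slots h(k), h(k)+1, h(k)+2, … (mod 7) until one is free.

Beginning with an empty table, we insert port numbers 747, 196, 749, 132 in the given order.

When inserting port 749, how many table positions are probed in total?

2

747: h=5 => slot 5
196: h=0 => slot 0
749: h=0, probe 0,1 => slot 1
132: h=6 => slot 6
Table: [196, 749, —, —, —, 747, 132]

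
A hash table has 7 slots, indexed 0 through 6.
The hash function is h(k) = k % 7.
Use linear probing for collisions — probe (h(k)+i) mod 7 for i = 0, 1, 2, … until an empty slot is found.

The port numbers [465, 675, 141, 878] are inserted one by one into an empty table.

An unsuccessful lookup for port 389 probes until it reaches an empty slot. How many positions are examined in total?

3

465 hashes to 3; slot 3 is free → place at 3.
675 hashes to 3; 3 taken → place at 4.
141 hashes to 1; slot 1 is free → place at 1.
878 hashes to 3; 3,4 taken → place at 5.
Table: [., 141, ., 465, 675, 878, .]
Lookup 389: h=4, probe 4,5,6 → slot 6 empty, not found.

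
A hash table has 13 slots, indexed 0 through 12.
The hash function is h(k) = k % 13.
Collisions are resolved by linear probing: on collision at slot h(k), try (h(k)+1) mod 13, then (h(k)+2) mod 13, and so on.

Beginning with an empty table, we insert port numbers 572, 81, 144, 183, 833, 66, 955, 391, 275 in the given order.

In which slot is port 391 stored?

572 hashes to 0; slot 0 is free → place at 0.
81 hashes to 3; slot 3 is free → place at 3.
144 hashes to 1; slot 1 is free → place at 1.
183 hashes to 1; 1 taken → place at 2.
833 hashes to 1; 1,2,3 taken → place at 4.
66 hashes to 1; 1,2,3,4 taken → place at 5.
955 hashes to 6; slot 6 is free → place at 6.
391 hashes to 1; 1,2,3,4,5,6 taken → place at 7.
275 hashes to 2; 2,3,4,5,6,7 taken → place at 8.
Table: [572, 144, 183, 81, 833, 66, 955, 391, 275, ., ., ., .]

7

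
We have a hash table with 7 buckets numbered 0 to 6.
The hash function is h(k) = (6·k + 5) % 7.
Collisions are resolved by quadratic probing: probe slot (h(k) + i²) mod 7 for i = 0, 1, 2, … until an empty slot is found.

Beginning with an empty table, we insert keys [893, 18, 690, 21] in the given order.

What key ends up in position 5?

893 hashes to 1; slot 1 is free → place at 1.
18 hashes to 1; 1 taken → place at 2.
690 hashes to 1; 1,2 taken → place at 5.
21 hashes to 5; 5 taken → place at 6.
Table: [—, 893, 18, —, —, 690, 21]

690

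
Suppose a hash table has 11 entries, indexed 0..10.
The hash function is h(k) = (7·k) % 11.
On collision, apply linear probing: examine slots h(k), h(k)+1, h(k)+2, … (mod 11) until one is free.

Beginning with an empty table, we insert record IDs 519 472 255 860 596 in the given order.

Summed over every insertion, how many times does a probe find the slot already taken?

519 hashes to 3; slot 3 is free → place at 3.
472 hashes to 4; slot 4 is free → place at 4.
255 hashes to 3; 3,4 taken → place at 5.
860 hashes to 3; 3,4,5 taken → place at 6.
596 hashes to 3; 3,4,5,6 taken → place at 7.
Table: [-, -, -, 519, 472, 255, 860, 596, -, -, -]

9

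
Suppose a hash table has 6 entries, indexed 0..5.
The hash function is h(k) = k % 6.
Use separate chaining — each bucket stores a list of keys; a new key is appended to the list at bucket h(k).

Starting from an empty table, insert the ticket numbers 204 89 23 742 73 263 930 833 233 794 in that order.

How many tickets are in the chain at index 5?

5

Insert 204: h=0, bucket 0 empty → new chain.
Insert 89: h=5, bucket 5 empty → new chain.
Insert 23: h=5, bucket 5 nonempty → append to chain.
Insert 742: h=4, bucket 4 empty → new chain.
Insert 73: h=1, bucket 1 empty → new chain.
Insert 263: h=5, bucket 5 nonempty → append to chain.
Insert 930: h=0, bucket 0 nonempty → append to chain.
Insert 833: h=5, bucket 5 nonempty → append to chain.
Insert 233: h=5, bucket 5 nonempty → append to chain.
Insert 794: h=2, bucket 2 empty → new chain.
Final buckets:
0: 204 -> 930
1: 73
2: 794
3: -
4: 742
5: 89 -> 23 -> 263 -> 833 -> 233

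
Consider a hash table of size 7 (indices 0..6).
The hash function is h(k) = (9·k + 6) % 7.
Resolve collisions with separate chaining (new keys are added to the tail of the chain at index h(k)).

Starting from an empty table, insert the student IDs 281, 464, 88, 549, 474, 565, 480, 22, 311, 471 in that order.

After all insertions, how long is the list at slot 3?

2

281 -> bucket 1
464 -> bucket 3
88 -> bucket 0
549 -> bucket 5
474 -> bucket 2
565 -> bucket 2 (collision)
480 -> bucket 0 (collision)
22 -> bucket 1 (collision)
311 -> bucket 5 (collision)
471 -> bucket 3 (collision)
Final buckets:
0: 88 -> 480
1: 281 -> 22
2: 474 -> 565
3: 464 -> 471
4: —
5: 549 -> 311
6: —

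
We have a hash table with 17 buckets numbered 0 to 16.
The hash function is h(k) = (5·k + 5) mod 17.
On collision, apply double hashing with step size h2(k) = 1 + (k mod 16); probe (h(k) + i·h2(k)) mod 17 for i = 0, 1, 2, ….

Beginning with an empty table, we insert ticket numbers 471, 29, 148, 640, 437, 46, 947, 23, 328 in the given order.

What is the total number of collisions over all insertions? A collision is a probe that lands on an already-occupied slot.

7

471 hashes to 14; slot 14 is free → place at 14.
29 hashes to 14, h2=14; 14 taken → place at 11.
148 hashes to 14, h2=5; 14 taken → place at 2.
640 hashes to 9; slot 9 is free → place at 9.
437 hashes to 14, h2=6; 14 taken → place at 3.
46 hashes to 14, h2=15; 14 taken → place at 12.
947 hashes to 14, h2=4; 14 taken → place at 1.
23 hashes to 1, h2=8; 1,9 taken → place at 0.
328 hashes to 13; slot 13 is free → place at 13.
Table: [23, 947, 148, 437, —, —, —, —, —, 640, —, 29, 46, 328, 471, —, —]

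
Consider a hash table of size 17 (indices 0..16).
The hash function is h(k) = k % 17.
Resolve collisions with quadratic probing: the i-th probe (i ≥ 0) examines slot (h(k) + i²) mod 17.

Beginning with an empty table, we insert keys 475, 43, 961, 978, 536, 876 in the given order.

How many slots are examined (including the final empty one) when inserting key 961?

2

Insert 475: h=16, slot 16 empty => index 16.
Insert 43: h=9, slot 9 empty => index 9.
Insert 961: h=9, slot 9 occupied => index 10.
Insert 978: h=9, slots 9,10 occupied => index 13.
Insert 536: h=9, slots 9,10,13 occupied => index 1.
Insert 876: h=9, slots 9,10,13,1 occupied => index 8.
Table: [-, 536, -, -, -, -, -, -, 876, 43, 961, -, -, 978, -, -, 475]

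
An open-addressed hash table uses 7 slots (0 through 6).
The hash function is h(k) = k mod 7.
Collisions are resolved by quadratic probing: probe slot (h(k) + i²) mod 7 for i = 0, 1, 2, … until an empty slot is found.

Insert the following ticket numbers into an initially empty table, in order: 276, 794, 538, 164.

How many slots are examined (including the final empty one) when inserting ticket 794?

2

276: h=3 -> slot 3
794: h=3, probe 3,4 -> slot 4
538: h=6 -> slot 6
164: h=3, probe 3,4,0 -> slot 0
Table: [164, -, -, 276, 794, -, 538]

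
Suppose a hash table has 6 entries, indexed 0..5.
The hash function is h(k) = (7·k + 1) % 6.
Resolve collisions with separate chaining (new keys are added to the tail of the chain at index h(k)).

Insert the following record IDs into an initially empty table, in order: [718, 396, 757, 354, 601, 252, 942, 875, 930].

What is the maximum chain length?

5

Insert 718: h=5, bucket 5 empty -> new chain.
Insert 396: h=1, bucket 1 empty -> new chain.
Insert 757: h=2, bucket 2 empty -> new chain.
Insert 354: h=1, bucket 1 nonempty -> append to chain.
Insert 601: h=2, bucket 2 nonempty -> append to chain.
Insert 252: h=1, bucket 1 nonempty -> append to chain.
Insert 942: h=1, bucket 1 nonempty -> append to chain.
Insert 875: h=0, bucket 0 empty -> new chain.
Insert 930: h=1, bucket 1 nonempty -> append to chain.
Final buckets:
0: 875
1: 396 -> 354 -> 252 -> 942 -> 930
2: 757 -> 601
3: _
4: _
5: 718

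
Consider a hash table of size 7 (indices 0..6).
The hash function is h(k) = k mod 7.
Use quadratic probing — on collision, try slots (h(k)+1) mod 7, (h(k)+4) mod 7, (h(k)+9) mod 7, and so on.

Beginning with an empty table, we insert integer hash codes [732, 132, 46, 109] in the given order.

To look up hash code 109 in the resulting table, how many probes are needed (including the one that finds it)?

3

Insert 732: h=4, slot 4 empty → index 4.
Insert 132: h=6, slot 6 empty → index 6.
Insert 46: h=4, slot 4 occupied → index 5.
Insert 109: h=4, slots 4,5 occupied → index 1.
Table: [-, 109, -, -, 732, 46, 132]
Lookup 109: h=4, probe 4,5,1 → found at 1.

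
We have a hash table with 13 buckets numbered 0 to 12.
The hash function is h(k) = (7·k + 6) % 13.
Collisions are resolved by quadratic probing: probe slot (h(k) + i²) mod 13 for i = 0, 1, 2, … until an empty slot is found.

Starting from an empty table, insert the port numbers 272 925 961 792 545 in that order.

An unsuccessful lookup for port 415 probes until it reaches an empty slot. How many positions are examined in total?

272: h=12 => slot 12
925: h=7 => slot 7
961: h=12, probe 12,0 => slot 0
792: h=12, probe 12,0,3 => slot 3
545: h=12, probe 12,0,3,8 => slot 8
Table: [961, _, _, 792, _, _, _, 925, 545, _, _, _, 272]
Lookup 415: h=12, probe 12,0,3,8,2 → slot 2 empty, not found.

5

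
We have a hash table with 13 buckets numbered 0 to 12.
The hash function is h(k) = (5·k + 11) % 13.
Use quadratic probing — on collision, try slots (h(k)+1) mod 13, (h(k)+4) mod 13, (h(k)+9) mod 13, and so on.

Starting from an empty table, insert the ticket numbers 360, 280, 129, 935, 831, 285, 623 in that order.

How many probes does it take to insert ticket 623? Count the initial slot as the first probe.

360 hashes to 4; slot 4 is free => place at 4.
280 hashes to 7; slot 7 is free => place at 7.
129 hashes to 6; slot 6 is free => place at 6.
935 hashes to 6; 6,7 taken => place at 10.
831 hashes to 6; 6,7,10 taken => place at 2.
285 hashes to 6; 6,7,10,2 taken => place at 9.
623 hashes to 6; 6,7,10,2,9 taken => place at 5.
Table: [-, -, 831, -, 360, 623, 129, 280, -, 285, 935, -, -]

6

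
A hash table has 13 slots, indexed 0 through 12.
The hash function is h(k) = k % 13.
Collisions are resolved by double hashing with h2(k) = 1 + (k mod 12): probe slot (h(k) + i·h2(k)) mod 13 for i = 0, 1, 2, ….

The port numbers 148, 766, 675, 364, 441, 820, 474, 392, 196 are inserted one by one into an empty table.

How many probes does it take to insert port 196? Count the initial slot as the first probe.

148 hashes to 5; slot 5 is free → place at 5.
766 hashes to 12; slot 12 is free → place at 12.
675 hashes to 12, h2=4; 12 taken → place at 3.
364 hashes to 0; slot 0 is free → place at 0.
441 hashes to 12, h2=10; 12 taken → place at 9.
820 hashes to 1; slot 1 is free → place at 1.
474 hashes to 6; slot 6 is free → place at 6.
392 hashes to 2; slot 2 is free → place at 2.
196 hashes to 1, h2=5; 1,6 taken → place at 11.
Table: [364, 820, 392, 675, ., 148, 474, ., ., 441, ., 196, 766]

3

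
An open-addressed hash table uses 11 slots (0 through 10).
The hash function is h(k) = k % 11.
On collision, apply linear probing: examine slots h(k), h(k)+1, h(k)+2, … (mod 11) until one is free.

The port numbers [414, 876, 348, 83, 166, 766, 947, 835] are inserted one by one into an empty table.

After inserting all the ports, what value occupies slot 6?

414: h=7 → slot 7
876: h=7, probe 7,8 → slot 8
348: h=7, probe 7,8,9 → slot 9
83: h=6 → slot 6
166: h=1 → slot 1
766: h=7, probe 7,8,9,10 → slot 10
947: h=1, probe 1,2 → slot 2
835: h=10, probe 10,0 → slot 0
Table: [835, 166, 947, -, -, -, 83, 414, 876, 348, 766]

83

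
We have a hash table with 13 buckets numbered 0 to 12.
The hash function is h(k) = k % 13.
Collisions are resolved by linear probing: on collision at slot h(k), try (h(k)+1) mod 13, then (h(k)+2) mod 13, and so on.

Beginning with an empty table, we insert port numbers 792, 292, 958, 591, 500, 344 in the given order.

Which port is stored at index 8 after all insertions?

792 hashes to 12; slot 12 is free → place at 12.
292 hashes to 6; slot 6 is free → place at 6.
958 hashes to 9; slot 9 is free → place at 9.
591 hashes to 6; 6 taken → place at 7.
500 hashes to 6; 6,7 taken → place at 8.
344 hashes to 6; 6,7,8,9 taken → place at 10.
Table: [∅, ∅, ∅, ∅, ∅, ∅, 292, 591, 500, 958, 344, ∅, 792]

500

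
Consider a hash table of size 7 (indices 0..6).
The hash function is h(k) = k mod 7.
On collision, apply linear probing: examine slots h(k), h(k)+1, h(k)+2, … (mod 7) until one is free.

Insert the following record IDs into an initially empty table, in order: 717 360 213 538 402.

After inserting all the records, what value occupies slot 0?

Insert 717: h=3, slot 3 empty => index 3.
Insert 360: h=3, slot 3 occupied => index 4.
Insert 213: h=3, slots 3,4 occupied => index 5.
Insert 538: h=6, slot 6 empty => index 6.
Insert 402: h=3, slots 3,4,5,6 occupied => index 0.
Table: [402, ∅, ∅, 717, 360, 213, 538]

402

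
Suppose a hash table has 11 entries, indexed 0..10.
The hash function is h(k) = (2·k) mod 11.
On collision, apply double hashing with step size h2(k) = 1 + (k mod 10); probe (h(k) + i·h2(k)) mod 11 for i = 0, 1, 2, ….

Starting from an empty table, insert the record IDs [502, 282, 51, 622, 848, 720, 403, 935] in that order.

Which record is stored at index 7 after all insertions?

403

502: h=3 -> slot 3
282: h=3, h2=3, probe 3,6 -> slot 6
51: h=3, h2=2, probe 3,5 -> slot 5
622: h=1 -> slot 1
848: h=2 -> slot 2
720: h=10 -> slot 10
403: h=3, h2=4, probe 3,7 -> slot 7
935: h=0 -> slot 0
Table: [935, 622, 848, 502, ∅, 51, 282, 403, ∅, ∅, 720]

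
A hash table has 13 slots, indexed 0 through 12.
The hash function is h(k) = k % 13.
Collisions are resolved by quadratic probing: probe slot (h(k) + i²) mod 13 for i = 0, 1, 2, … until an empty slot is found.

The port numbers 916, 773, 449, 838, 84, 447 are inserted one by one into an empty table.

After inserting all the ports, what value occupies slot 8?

916: h=6 -> slot 6
773: h=6, probe 6,7 -> slot 7
449: h=7, probe 7,8 -> slot 8
838: h=6, probe 6,7,10 -> slot 10
84: h=6, probe 6,7,10,2 -> slot 2
447: h=5 -> slot 5
Table: [_, _, 84, _, _, 447, 916, 773, 449, _, 838, _, _]

449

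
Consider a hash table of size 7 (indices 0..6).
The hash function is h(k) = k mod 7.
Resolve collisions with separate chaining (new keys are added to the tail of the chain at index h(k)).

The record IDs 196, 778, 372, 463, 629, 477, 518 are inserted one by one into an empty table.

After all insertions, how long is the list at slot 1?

4

Insert 196: h=0, bucket 0 empty → new chain.
Insert 778: h=1, bucket 1 empty → new chain.
Insert 372: h=1, bucket 1 nonempty → append to chain.
Insert 463: h=1, bucket 1 nonempty → append to chain.
Insert 629: h=6, bucket 6 empty → new chain.
Insert 477: h=1, bucket 1 nonempty → append to chain.
Insert 518: h=0, bucket 0 nonempty → append to chain.
Final buckets:
0: 196 -> 518
1: 778 -> 372 -> 463 -> 477
2: .
3: .
4: .
5: .
6: 629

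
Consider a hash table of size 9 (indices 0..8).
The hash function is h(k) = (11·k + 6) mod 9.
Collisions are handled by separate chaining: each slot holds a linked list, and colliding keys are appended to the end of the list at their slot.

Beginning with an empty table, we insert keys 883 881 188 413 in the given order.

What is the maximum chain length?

3

883 → bucket 8
881 → bucket 4
188 → bucket 4 (collision)
413 → bucket 4 (collision)
Final buckets:
0: —
1: —
2: —
3: —
4: 881 -> 188 -> 413
5: —
6: —
7: —
8: 883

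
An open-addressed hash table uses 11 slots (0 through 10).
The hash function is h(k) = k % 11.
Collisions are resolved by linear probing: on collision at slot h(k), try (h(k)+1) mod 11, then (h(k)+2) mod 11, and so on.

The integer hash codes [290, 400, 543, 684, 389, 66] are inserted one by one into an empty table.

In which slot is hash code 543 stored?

6

290: h=4 → slot 4
400: h=4, probe 4,5 → slot 5
543: h=4, probe 4,5,6 → slot 6
684: h=2 → slot 2
389: h=4, probe 4,5,6,7 → slot 7
66: h=0 → slot 0
Table: [66, ∅, 684, ∅, 290, 400, 543, 389, ∅, ∅, ∅]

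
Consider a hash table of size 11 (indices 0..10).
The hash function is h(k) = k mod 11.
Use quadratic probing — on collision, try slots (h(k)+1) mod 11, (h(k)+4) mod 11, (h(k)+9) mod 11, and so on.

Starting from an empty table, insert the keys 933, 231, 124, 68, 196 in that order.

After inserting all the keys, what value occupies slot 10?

196

933 hashes to 9; slot 9 is free => place at 9.
231 hashes to 0; slot 0 is free => place at 0.
124 hashes to 3; slot 3 is free => place at 3.
68 hashes to 2; slot 2 is free => place at 2.
196 hashes to 9; 9 taken => place at 10.
Table: [231, ∅, 68, 124, ∅, ∅, ∅, ∅, ∅, 933, 196]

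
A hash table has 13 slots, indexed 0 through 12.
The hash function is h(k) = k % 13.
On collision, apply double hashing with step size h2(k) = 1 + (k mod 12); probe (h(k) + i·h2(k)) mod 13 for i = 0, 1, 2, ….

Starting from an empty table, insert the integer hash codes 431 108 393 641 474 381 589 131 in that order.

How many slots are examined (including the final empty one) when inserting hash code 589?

431 hashes to 2; slot 2 is free → place at 2.
108 hashes to 4; slot 4 is free → place at 4.
393 hashes to 3; slot 3 is free → place at 3.
641 hashes to 4, h2=6; 4 taken → place at 10.
474 hashes to 6; slot 6 is free → place at 6.
381 hashes to 4, h2=10; 4 taken → place at 1.
589 hashes to 4, h2=2; 4,6 taken → place at 8.
131 hashes to 1, h2=12; 1 taken → place at 0.
Table: [131, 381, 431, 393, 108, —, 474, —, 589, —, 641, —, —]

3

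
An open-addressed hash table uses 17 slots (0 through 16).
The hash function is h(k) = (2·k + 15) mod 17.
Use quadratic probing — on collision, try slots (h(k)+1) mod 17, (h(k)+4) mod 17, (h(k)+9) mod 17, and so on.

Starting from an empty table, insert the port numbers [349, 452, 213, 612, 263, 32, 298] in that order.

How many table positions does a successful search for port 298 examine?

3

349: h=16 → slot 16
452: h=1 → slot 1
213: h=16, probe 16,0 → slot 0
612: h=15 → slot 15
263: h=14 → slot 14
32: h=11 → slot 11
298: h=16, probe 16,0,3 → slot 3
Table: [213, 452, ., 298, ., ., ., ., ., ., ., 32, ., ., 263, 612, 349]
Lookup 298: h=16, probe 16,0,3 → found at 3.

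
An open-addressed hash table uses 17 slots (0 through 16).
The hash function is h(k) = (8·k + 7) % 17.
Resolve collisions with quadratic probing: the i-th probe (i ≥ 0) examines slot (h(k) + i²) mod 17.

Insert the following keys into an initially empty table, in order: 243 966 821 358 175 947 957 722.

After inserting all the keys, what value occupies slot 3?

Insert 243: h=13, slot 13 empty -> index 13.
Insert 966: h=0, slot 0 empty -> index 0.
Insert 821: h=13, slot 13 occupied -> index 14.
Insert 358: h=15, slot 15 empty -> index 15.
Insert 175: h=13, slots 13,14,0 occupied -> index 5.
Insert 947: h=1, slot 1 empty -> index 1.
Insert 957: h=13, slots 13,14,0,5 occupied -> index 12.
Insert 722: h=3, slot 3 empty -> index 3.
Table: [966, 947, _, 722, _, 175, _, _, _, _, _, _, 957, 243, 821, 358, _]

722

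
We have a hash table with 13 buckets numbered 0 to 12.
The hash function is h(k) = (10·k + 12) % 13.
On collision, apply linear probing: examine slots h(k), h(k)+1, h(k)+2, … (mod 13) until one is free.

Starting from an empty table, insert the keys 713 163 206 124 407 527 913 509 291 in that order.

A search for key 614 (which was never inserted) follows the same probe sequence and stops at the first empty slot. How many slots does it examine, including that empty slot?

713 hashes to 5; slot 5 is free => place at 5.
163 hashes to 4; slot 4 is free => place at 4.
206 hashes to 5; 5 taken => place at 6.
124 hashes to 4; 4,5,6 taken => place at 7.
407 hashes to 0; slot 0 is free => place at 0.
527 hashes to 4; 4,5,6,7 taken => place at 8.
913 hashes to 3; slot 3 is free => place at 3.
509 hashes to 6; 6,7,8 taken => place at 9.
291 hashes to 10; slot 10 is free => place at 10.
Table: [407, —, —, 913, 163, 713, 206, 124, 527, 509, 291, —, —]
Lookup 614: h=3, probe 3,4,5,6,7,8,9,10,11 → slot 11 empty, not found.

9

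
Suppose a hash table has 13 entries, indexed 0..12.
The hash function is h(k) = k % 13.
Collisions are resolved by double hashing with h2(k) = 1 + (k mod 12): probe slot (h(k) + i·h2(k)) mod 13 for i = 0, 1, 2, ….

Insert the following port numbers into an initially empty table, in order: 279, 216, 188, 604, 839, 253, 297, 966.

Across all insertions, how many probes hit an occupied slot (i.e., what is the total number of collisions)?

6

Insert 279: h=6, slot 6 empty -> index 6.
Insert 216: h=8, slot 8 empty -> index 8.
Insert 188: h=6, h2=9, slot 6 occupied -> index 2.
Insert 604: h=6, h2=5, slot 6 occupied -> index 11.
Insert 839: h=7, slot 7 empty -> index 7.
Insert 253: h=6, h2=2, slots 6,8 occupied -> index 10.
Insert 297: h=11, h2=10, slots 11,8 occupied -> index 5.
Insert 966: h=4, slot 4 empty -> index 4.
Table: [., ., 188, ., 966, 297, 279, 839, 216, ., 253, 604, .]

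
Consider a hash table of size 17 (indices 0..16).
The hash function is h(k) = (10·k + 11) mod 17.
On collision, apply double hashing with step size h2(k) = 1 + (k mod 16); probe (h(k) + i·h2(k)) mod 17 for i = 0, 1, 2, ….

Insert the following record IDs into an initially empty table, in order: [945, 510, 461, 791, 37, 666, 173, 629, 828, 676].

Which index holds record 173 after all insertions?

4

Insert 945: h=9, slot 9 empty → index 9.
Insert 510: h=11, slot 11 empty → index 11.
Insert 461: h=14, slot 14 empty → index 14.
Insert 791: h=16, slot 16 empty → index 16.
Insert 37: h=7, slot 7 empty → index 7.
Insert 666: h=7, h2=11, slot 7 occupied → index 1.
Insert 173: h=7, h2=14, slot 7 occupied → index 4.
Insert 629: h=11, h2=6, slot 11 occupied → index 0.
Insert 828: h=12, slot 12 empty → index 12.
Insert 676: h=5, slot 5 empty → index 5.
Table: [629, 666, _, _, 173, 676, _, 37, _, 945, _, 510, 828, _, 461, _, 791]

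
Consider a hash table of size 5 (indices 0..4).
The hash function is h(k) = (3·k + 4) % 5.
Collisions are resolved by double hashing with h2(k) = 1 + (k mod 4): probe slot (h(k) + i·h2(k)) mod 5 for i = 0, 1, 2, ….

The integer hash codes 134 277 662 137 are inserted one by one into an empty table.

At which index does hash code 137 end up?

Insert 134: h=1, slot 1 empty -> index 1.
Insert 277: h=0, slot 0 empty -> index 0.
Insert 662: h=0, h2=3, slot 0 occupied -> index 3.
Insert 137: h=0, h2=2, slot 0 occupied -> index 2.
Table: [277, 134, 137, 662, -]

2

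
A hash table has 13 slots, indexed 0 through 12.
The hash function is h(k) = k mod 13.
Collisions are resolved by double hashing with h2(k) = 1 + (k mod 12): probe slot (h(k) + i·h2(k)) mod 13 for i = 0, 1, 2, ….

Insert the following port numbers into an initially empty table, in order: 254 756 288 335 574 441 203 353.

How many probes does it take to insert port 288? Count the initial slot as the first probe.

2

254: h=7 → slot 7
756: h=2 → slot 2
288: h=2, h2=1, probe 2,3 → slot 3
335: h=10 → slot 10
574: h=2, h2=11, probe 2,0 → slot 0
441: h=12 → slot 12
203: h=8 → slot 8
353: h=2, h2=6, probe 2,8,1 → slot 1
Table: [574, 353, 756, 288, ., ., ., 254, 203, ., 335, ., 441]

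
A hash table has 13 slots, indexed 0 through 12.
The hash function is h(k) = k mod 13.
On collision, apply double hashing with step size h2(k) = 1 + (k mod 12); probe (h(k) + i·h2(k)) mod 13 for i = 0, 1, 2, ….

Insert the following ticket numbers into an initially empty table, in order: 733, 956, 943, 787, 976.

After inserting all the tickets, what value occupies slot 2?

733: h=5 → slot 5
956: h=7 → slot 7
943: h=7, h2=8, probe 7,2 → slot 2
787: h=7, h2=8, probe 7,2,10 → slot 10
976: h=1 → slot 1
Table: [-, 976, 943, -, -, 733, -, 956, -, -, 787, -, -]

943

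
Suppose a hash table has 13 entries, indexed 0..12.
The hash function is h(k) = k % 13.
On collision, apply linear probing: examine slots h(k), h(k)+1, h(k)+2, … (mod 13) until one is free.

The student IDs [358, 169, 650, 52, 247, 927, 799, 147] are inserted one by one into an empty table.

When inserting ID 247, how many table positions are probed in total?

4

358 hashes to 7; slot 7 is free => place at 7.
169 hashes to 0; slot 0 is free => place at 0.
650 hashes to 0; 0 taken => place at 1.
52 hashes to 0; 0,1 taken => place at 2.
247 hashes to 0; 0,1,2 taken => place at 3.
927 hashes to 4; slot 4 is free => place at 4.
799 hashes to 6; slot 6 is free => place at 6.
147 hashes to 4; 4 taken => place at 5.
Table: [169, 650, 52, 247, 927, 147, 799, 358, _, _, _, _, _]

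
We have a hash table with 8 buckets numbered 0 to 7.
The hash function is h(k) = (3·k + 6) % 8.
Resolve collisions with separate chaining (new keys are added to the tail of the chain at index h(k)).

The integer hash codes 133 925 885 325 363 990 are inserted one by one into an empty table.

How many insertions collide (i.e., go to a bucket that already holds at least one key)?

3

Insert 133: h=5, bucket 5 empty → new chain.
Insert 925: h=5, bucket 5 nonempty → append to chain.
Insert 885: h=5, bucket 5 nonempty → append to chain.
Insert 325: h=5, bucket 5 nonempty → append to chain.
Insert 363: h=7, bucket 7 empty → new chain.
Insert 990: h=0, bucket 0 empty → new chain.
Final buckets:
0: 990
1: —
2: —
3: —
4: —
5: 133 -> 925 -> 885 -> 325
6: —
7: 363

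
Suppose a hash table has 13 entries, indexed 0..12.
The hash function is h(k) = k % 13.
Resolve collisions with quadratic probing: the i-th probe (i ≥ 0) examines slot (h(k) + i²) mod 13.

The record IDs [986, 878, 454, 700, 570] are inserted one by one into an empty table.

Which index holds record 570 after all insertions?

1

986 hashes to 11; slot 11 is free → place at 11.
878 hashes to 7; slot 7 is free → place at 7.
454 hashes to 12; slot 12 is free → place at 12.
700 hashes to 11; 11,12 taken → place at 2.
570 hashes to 11; 11,12,2,7 taken → place at 1.
Table: [-, 570, 700, -, -, -, -, 878, -, -, -, 986, 454]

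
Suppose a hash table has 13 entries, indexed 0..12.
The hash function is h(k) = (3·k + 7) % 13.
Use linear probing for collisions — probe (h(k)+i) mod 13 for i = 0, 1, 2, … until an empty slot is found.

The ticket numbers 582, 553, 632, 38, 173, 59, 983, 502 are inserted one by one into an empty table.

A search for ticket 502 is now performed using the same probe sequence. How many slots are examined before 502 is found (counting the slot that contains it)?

582 hashes to 11; slot 11 is free -> place at 11.
553 hashes to 2; slot 2 is free -> place at 2.
632 hashes to 5; slot 5 is free -> place at 5.
38 hashes to 4; slot 4 is free -> place at 4.
173 hashes to 6; slot 6 is free -> place at 6.
59 hashes to 2; 2 taken -> place at 3.
983 hashes to 5; 5,6 taken -> place at 7.
502 hashes to 5; 5,6,7 taken -> place at 8.
Table: [., ., 553, 59, 38, 632, 173, 983, 502, ., ., 582, .]
Lookup 502: h=5, probe 5,6,7,8 → found at 8.

4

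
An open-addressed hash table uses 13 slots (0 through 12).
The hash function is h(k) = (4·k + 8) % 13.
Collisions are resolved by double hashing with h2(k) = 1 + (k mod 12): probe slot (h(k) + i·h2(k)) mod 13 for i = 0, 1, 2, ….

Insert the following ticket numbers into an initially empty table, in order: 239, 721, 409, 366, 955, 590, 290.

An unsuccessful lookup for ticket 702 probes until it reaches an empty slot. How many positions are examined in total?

3

239 hashes to 2; slot 2 is free → place at 2.
721 hashes to 6; slot 6 is free → place at 6.
409 hashes to 6, h2=2; 6 taken → place at 8.
366 hashes to 3; slot 3 is free → place at 3.
955 hashes to 6, h2=8; 6 taken → place at 1.
590 hashes to 2, h2=3; 2 taken → place at 5.
290 hashes to 11; slot 11 is free → place at 11.
Table: [-, 955, 239, 366, -, 590, 721, -, 409, -, -, 290, -]
Lookup 702: h=8, h2=7, probe 8,2,9 → slot 9 empty, not found.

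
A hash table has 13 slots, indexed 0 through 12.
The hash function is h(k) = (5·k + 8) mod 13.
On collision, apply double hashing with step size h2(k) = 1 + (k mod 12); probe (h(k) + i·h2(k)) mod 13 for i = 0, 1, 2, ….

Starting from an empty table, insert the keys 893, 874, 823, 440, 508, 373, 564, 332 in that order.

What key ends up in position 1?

893: h=1 → slot 1
874: h=10 → slot 10
823: h=2 → slot 2
440: h=11 → slot 11
508: h=0 → slot 0
373: h=1, h2=2, probe 1,3 → slot 3
564: h=7 → slot 7
332: h=4 → slot 4
Table: [508, 893, 823, 373, 332, ∅, ∅, 564, ∅, ∅, 874, 440, ∅]

893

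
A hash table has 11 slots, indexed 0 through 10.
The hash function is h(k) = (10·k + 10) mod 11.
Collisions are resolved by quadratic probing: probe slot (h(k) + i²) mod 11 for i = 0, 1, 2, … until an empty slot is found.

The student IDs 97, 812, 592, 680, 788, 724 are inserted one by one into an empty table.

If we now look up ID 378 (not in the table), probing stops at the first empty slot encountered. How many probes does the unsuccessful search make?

97 hashes to 1; slot 1 is free -> place at 1.
812 hashes to 1; 1 taken -> place at 2.
592 hashes to 1; 1,2 taken -> place at 5.
680 hashes to 1; 1,2,5 taken -> place at 10.
788 hashes to 3; slot 3 is free -> place at 3.
724 hashes to 1; 1,2,5,10 taken -> place at 6.
Table: [_, 97, 812, 788, _, 592, 724, _, _, _, 680]
Lookup 378: h=6, probe 6,7 → slot 7 empty, not found.

2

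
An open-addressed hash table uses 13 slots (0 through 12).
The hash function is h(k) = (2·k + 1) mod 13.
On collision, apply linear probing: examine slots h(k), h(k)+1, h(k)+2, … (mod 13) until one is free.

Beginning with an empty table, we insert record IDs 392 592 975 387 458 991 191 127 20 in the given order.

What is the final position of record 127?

Insert 392: h=5, slot 5 empty => index 5.
Insert 592: h=2, slot 2 empty => index 2.
Insert 975: h=1, slot 1 empty => index 1.
Insert 387: h=8, slot 8 empty => index 8.
Insert 458: h=7, slot 7 empty => index 7.
Insert 991: h=7, slots 7,8 occupied => index 9.
Insert 191: h=6, slot 6 empty => index 6.
Insert 127: h=8, slots 8,9 occupied => index 10.
Insert 20: h=2, slot 2 occupied => index 3.
Table: [., 975, 592, 20, ., 392, 191, 458, 387, 991, 127, ., .]

10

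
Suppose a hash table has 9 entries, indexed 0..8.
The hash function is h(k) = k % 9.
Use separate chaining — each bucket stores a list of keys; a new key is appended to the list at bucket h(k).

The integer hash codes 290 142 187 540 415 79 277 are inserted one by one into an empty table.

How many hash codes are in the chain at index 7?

4

290 → bucket 2
142 → bucket 7
187 → bucket 7 (collision)
540 → bucket 0
415 → bucket 1
79 → bucket 7 (collision)
277 → bucket 7 (collision)
Final buckets:
0: 540
1: 415
2: 290
3: —
4: —
5: —
6: —
7: 142 -> 187 -> 79 -> 277
8: —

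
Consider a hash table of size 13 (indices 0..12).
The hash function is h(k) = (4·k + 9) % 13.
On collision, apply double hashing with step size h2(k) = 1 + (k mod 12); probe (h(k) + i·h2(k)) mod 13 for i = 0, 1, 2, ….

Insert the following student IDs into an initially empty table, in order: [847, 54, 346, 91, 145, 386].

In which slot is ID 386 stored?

12

Insert 847: h=4, slot 4 empty → index 4.
Insert 54: h=4, h2=7, slot 4 occupied → index 11.
Insert 346: h=2, slot 2 empty → index 2.
Insert 91: h=9, slot 9 empty → index 9.
Insert 145: h=4, h2=2, slot 4 occupied → index 6.
Insert 386: h=6, h2=3, slots 6,9 occupied → index 12.
Table: [-, -, 346, -, 847, -, 145, -, -, 91, -, 54, 386]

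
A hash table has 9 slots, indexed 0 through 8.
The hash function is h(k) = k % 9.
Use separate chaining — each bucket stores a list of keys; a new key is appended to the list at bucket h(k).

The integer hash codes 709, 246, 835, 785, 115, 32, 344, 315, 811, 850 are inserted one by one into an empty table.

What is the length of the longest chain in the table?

3

709 → bucket 7
246 → bucket 3
835 → bucket 7 (collision)
785 → bucket 2
115 → bucket 7 (collision)
32 → bucket 5
344 → bucket 2 (collision)
315 → bucket 0
811 → bucket 1
850 → bucket 4
Final buckets:
0: 315
1: 811
2: 785 -> 344
3: 246
4: 850
5: 32
6: .
7: 709 -> 835 -> 115
8: .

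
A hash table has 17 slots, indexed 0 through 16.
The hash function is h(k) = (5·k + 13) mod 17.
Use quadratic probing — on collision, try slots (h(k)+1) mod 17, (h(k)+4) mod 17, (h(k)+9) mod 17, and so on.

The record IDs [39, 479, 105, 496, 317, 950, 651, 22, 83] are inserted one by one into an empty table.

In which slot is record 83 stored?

7

39: h=4 => slot 4
479: h=11 => slot 11
105: h=11, probe 11,12 => slot 12
496: h=11, probe 11,12,15 => slot 15
317: h=0 => slot 0
950: h=3 => slot 3
651: h=4, probe 4,5 => slot 5
22: h=4, probe 4,5,8 => slot 8
83: h=3, probe 3,4,7 => slot 7
Table: [317, ., ., 950, 39, 651, ., 83, 22, ., ., 479, 105, ., ., 496, .]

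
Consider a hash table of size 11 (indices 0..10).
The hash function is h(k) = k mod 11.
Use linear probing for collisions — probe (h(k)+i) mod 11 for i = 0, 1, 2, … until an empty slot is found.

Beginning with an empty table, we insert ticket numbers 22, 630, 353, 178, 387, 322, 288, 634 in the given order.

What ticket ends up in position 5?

22: h=0 -> slot 0
630: h=3 -> slot 3
353: h=1 -> slot 1
178: h=2 -> slot 2
387: h=2, probe 2,3,4 -> slot 4
322: h=3, probe 3,4,5 -> slot 5
288: h=2, probe 2,3,4,5,6 -> slot 6
634: h=7 -> slot 7
Table: [22, 353, 178, 630, 387, 322, 288, 634, ∅, ∅, ∅]

322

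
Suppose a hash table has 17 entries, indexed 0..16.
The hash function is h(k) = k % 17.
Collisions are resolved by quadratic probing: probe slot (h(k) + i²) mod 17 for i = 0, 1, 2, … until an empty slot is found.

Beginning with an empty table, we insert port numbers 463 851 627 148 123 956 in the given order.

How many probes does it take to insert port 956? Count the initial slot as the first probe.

Insert 463: h=4, slot 4 empty => index 4.
Insert 851: h=1, slot 1 empty => index 1.
Insert 627: h=15, slot 15 empty => index 15.
Insert 148: h=12, slot 12 empty => index 12.
Insert 123: h=4, slot 4 occupied => index 5.
Insert 956: h=4, slots 4,5 occupied => index 8.
Table: [—, 851, —, —, 463, 123, —, —, 956, —, —, —, 148, —, —, 627, —]

3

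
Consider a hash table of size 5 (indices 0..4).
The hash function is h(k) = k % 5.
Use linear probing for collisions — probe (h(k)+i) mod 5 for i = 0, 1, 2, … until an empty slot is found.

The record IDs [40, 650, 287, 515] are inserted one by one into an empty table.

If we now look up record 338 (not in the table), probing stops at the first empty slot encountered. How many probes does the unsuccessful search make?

2

Insert 40: h=0, slot 0 empty => index 0.
Insert 650: h=0, slot 0 occupied => index 1.
Insert 287: h=2, slot 2 empty => index 2.
Insert 515: h=0, slots 0,1,2 occupied => index 3.
Table: [40, 650, 287, 515, _]
Lookup 338: h=3, probe 3,4 → slot 4 empty, not found.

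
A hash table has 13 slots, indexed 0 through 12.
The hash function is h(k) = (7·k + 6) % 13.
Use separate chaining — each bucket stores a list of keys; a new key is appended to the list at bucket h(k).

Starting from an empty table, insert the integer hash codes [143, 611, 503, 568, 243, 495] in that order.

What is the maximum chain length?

3

Insert 143: h=6, bucket 6 empty -> new chain.
Insert 611: h=6, bucket 6 nonempty -> append to chain.
Insert 503: h=4, bucket 4 empty -> new chain.
Insert 568: h=4, bucket 4 nonempty -> append to chain.
Insert 243: h=4, bucket 4 nonempty -> append to chain.
Insert 495: h=0, bucket 0 empty -> new chain.
Final buckets:
0: 495
1: ∅
2: ∅
3: ∅
4: 503 -> 568 -> 243
5: ∅
6: 143 -> 611
7: ∅
8: ∅
9: ∅
10: ∅
11: ∅
12: ∅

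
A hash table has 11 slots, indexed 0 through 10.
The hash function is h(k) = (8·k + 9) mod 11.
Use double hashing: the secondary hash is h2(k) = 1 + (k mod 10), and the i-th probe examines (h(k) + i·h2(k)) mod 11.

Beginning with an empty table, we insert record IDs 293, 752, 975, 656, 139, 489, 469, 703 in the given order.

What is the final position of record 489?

293 hashes to 10; slot 10 is free → place at 10.
752 hashes to 8; slot 8 is free → place at 8.
975 hashes to 10, h2=6; 10 taken → place at 5.
656 hashes to 10, h2=7; 10 taken → place at 6.
139 hashes to 10, h2=10; 10 taken → place at 9.
489 hashes to 5, h2=10; 5 taken → place at 4.
469 hashes to 10, h2=10; 10,9,8 taken → place at 7.
703 hashes to 1; slot 1 is free → place at 1.
Table: [∅, 703, ∅, ∅, 489, 975, 656, 469, 752, 139, 293]

4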